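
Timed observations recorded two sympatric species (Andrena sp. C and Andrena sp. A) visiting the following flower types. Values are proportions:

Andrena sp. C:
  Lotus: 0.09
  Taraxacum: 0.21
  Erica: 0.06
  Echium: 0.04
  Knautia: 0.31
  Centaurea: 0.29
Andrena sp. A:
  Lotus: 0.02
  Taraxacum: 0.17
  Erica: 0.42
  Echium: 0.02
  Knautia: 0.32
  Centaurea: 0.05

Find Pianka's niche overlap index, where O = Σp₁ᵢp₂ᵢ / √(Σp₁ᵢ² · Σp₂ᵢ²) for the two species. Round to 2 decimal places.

Σ p₁ᵢp₂ᵢ = 0.0018 + 0.0357 + 0.0252 + 0.0008 + 0.0992 + 0.0145 = 0.1772
Σp_1ᵢ² = 0.09² + 0.21² + 0.06² + 0.04² + 0.31² + 0.29² = 0.0081 + 0.0441 + 0.0036 + 0.0016 + 0.0961 + 0.0841 = 0.2376
Σp_2ᵢ² = 0.02² + 0.17² + 0.42² + 0.02² + 0.32² + 0.05² = 0.0004 + 0.0289 + 0.1764 + 0.0004 + 0.1024 + 0.0025 = 0.3110
O = 0.1772 / √(0.2376 × 0.3110) = 0.1772 / 0.27183 = 0.6519

0.65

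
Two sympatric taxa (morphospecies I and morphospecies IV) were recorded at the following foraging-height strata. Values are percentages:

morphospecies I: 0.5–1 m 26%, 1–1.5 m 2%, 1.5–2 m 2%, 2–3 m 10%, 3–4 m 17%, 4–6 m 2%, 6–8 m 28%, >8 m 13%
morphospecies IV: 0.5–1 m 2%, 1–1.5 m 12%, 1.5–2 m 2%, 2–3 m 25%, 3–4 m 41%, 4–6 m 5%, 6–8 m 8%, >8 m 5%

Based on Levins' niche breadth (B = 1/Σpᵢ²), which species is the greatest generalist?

Convert percentages to proportions (divide by 100).
Σp_Iᵢ² = 0.26² + 0.02² + 0.02² + 0.10² + 0.17² + 0.02² + 0.28² + 0.13² = 0.0676 + 0.0004 + 0.0004 + 0.0100 + 0.0289 + 0.0004 + 0.0784 + 0.0169 = 0.2030
B_I = 1 / 0.2030 = 4.9261
Σp_IVᵢ² = 0.02² + 0.12² + 0.02² + 0.25² + 0.41² + 0.05² + 0.08² + 0.05² = 0.0004 + 0.0144 + 0.0004 + 0.0625 + 0.1681 + 0.0025 + 0.0064 + 0.0025 = 0.2572
B_IV = 1 / 0.2572 = 3.8880
Highest B → broadest niche (most generalist): morphospecies I (B = 4.93).

morphospecies I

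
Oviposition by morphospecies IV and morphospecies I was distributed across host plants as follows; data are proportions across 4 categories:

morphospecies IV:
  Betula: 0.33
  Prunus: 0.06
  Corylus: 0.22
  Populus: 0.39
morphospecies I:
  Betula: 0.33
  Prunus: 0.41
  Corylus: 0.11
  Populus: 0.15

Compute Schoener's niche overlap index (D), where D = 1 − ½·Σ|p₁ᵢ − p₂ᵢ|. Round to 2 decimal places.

Σ|p₁ᵢ − p₂ᵢ| = 0.00 + 0.35 + 0.11 + 0.24 = 0.70
D = 1 − ½ × 0.70 = 1 − 0.350 = 0.6500

0.65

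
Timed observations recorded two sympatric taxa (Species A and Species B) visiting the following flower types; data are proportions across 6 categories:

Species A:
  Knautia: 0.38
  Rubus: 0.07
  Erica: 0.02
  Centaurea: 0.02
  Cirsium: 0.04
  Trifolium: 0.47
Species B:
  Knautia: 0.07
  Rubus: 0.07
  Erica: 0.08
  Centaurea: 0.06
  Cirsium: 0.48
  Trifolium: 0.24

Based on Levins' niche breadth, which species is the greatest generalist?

Σp_Aᵢ² = 0.38² + 0.07² + 0.02² + 0.02² + 0.04² + 0.47² = 0.1444 + 0.0049 + 0.0004 + 0.0004 + 0.0016 + 0.2209 = 0.3726
B_A = 1 / 0.3726 = 2.6838
Σp_Bᵢ² = 0.07² + 0.07² + 0.08² + 0.06² + 0.48² + 0.24² = 0.0049 + 0.0049 + 0.0064 + 0.0036 + 0.2304 + 0.0576 = 0.3078
B_B = 1 / 0.3078 = 3.2489
Highest B → broadest niche (most generalist): Species B (B = 3.25).

Species B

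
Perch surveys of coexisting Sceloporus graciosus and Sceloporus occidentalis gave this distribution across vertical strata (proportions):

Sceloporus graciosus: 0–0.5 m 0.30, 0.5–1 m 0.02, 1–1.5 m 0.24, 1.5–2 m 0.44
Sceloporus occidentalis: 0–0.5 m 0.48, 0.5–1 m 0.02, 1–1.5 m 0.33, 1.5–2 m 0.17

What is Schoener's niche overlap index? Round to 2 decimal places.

0.73

Σ|p₁ᵢ − p₂ᵢ| = 0.18 + 0.00 + 0.09 + 0.27 = 0.54
D = 1 − ½ × 0.54 = 1 − 0.270 = 0.7300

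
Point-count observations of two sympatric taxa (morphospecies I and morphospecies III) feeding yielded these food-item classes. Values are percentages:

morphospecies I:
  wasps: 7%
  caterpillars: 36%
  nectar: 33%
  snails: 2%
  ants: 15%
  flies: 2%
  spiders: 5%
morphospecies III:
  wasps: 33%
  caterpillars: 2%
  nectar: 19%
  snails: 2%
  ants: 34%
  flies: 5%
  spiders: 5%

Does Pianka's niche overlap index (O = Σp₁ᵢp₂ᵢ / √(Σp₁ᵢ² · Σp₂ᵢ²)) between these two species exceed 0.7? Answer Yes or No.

Convert percentages to proportions (divide by 100).
Σ p₁ᵢp₂ᵢ = 0.0231 + 0.0072 + 0.0627 + 0.0004 + 0.0510 + 0.0010 + 0.0025 = 0.1479
Σp_1ᵢ² = 0.07² + 0.36² + 0.33² + 0.02² + 0.15² + 0.02² + 0.05² = 0.0049 + 0.1296 + 0.1089 + 0.0004 + 0.0225 + 0.0004 + 0.0025 = 0.2692
Σp_2ᵢ² = 0.33² + 0.02² + 0.19² + 0.02² + 0.34² + 0.05² + 0.05² = 0.1089 + 0.0004 + 0.0361 + 0.0004 + 0.1156 + 0.0025 + 0.0025 = 0.2664
O = 0.1479 / √(0.2692 × 0.2664) = 0.1479 / 0.26780 = 0.5523
O = 0.5523 < 0.7 → No.

No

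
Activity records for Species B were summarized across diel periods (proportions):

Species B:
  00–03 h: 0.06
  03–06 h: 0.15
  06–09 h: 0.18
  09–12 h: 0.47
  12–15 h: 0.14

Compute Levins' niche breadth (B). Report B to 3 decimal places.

Σpᵢ² = 0.06² + 0.15² + 0.18² + 0.47² + 0.14² = 0.0036 + 0.0225 + 0.0324 + 0.2209 + 0.0196 = 0.2990
B = 1 / 0.2990 = 3.34448

3.344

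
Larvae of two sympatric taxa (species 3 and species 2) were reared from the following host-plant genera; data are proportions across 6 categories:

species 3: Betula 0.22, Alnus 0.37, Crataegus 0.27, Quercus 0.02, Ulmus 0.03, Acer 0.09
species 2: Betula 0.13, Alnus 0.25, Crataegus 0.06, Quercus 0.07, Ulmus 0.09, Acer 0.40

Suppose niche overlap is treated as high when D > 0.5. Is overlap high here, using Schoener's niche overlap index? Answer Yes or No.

Σ|p₁ᵢ − p₂ᵢ| = 0.09 + 0.12 + 0.21 + 0.05 + 0.06 + 0.31 = 0.84
D = 1 − ½ × 0.84 = 1 − 0.420 = 0.5800
D = 0.5800 > 0.5 → Yes.

Yes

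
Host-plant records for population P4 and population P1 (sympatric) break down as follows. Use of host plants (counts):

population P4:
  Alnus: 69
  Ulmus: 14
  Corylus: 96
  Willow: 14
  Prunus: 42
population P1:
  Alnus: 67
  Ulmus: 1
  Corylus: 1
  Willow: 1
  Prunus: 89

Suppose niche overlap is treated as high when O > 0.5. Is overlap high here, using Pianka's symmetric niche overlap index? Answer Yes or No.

Proportions for population P4 (n=235): 69/235=0.2936, 14/235=0.0596, 96/235=0.4085, 14/235=0.0596, 42/235=0.1787
Proportions for population P1 (n=159): 67/159=0.4214, 1/159=0.0063, 1/159=0.0063, 1/159=0.0063, 89/159=0.5597
Σ p₁ᵢp₂ᵢ = 0.123723 + 0.000375 + 0.002574 + 0.000375 + 0.100018 = 0.227065
Σp_1ᵢ² = 0.2936² + 0.0596² + 0.4085² + 0.0596² + 0.1787² = 0.086201 + 0.003552 + 0.166872 + 0.003552 + 0.031934 = 0.292111
Σp_2ᵢ² = 0.4214² + 0.0063² + 0.0063² + 0.0063² + 0.5597² = 0.177578 + 0.000040 + 0.000040 + 0.000040 + 0.313264 = 0.490962
O = 0.227065 / √(0.292111 × 0.490962) = 0.227065 / 0.3787023 = 0.5996
O = 0.5996 > 0.5 → Yes.

Yes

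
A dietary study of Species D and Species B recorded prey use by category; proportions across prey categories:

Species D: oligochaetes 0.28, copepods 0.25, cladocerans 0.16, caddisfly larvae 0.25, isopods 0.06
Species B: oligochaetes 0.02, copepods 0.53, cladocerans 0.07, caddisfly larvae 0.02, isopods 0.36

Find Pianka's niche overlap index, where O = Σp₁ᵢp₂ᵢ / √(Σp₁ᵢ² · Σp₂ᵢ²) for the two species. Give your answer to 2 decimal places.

Σ p₁ᵢp₂ᵢ = 0.0056 + 0.1325 + 0.0112 + 0.0050 + 0.0216 = 0.1759
Σp_1ᵢ² = 0.28² + 0.25² + 0.16² + 0.25² + 0.06² = 0.0784 + 0.0625 + 0.0256 + 0.0625 + 0.0036 = 0.2326
Σp_2ᵢ² = 0.02² + 0.53² + 0.07² + 0.02² + 0.36² = 0.0004 + 0.2809 + 0.0049 + 0.0004 + 0.1296 = 0.4162
O = 0.1759 / √(0.2326 × 0.4162) = 0.1759 / 0.31114 = 0.5653

0.57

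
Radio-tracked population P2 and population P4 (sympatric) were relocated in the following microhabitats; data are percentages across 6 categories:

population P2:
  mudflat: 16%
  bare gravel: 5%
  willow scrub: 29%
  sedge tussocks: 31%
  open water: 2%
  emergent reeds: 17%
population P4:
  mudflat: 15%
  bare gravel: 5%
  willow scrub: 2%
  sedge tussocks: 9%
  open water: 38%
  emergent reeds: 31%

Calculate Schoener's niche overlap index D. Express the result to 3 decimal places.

0.500

Convert percentages to proportions (divide by 100).
Σ|p₁ᵢ − p₂ᵢ| = 0.01 + 0.00 + 0.27 + 0.22 + 0.36 + 0.14 = 1.00
D = 1 − ½ × 1.00 = 1 − 0.500 = 0.50000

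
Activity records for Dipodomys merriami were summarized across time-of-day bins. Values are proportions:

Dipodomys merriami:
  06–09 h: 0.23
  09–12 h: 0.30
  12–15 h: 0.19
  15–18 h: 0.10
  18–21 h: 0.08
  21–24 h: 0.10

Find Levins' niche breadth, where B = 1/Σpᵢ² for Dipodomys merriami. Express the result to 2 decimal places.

Σpᵢ² = 0.23² + 0.30² + 0.19² + 0.10² + 0.08² + 0.10² = 0.0529 + 0.0900 + 0.0361 + 0.0100 + 0.0064 + 0.0100 = 0.2054
B = 1 / 0.2054 = 4.8685

4.87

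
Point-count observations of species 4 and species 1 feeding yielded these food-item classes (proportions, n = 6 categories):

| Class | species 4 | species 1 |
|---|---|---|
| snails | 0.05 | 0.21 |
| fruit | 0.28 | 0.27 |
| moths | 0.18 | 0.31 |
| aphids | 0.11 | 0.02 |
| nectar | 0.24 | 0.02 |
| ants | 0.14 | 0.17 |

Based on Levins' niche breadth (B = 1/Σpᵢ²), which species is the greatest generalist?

Σp_4ᵢ² = 0.05² + 0.28² + 0.18² + 0.11² + 0.24² + 0.14² = 0.0025 + 0.0784 + 0.0324 + 0.0121 + 0.0576 + 0.0196 = 0.2026
B_4 = 1 / 0.2026 = 4.9358
Σp_1ᵢ² = 0.21² + 0.27² + 0.31² + 0.02² + 0.02² + 0.17² = 0.0441 + 0.0729 + 0.0961 + 0.0004 + 0.0004 + 0.0289 = 0.2428
B_1 = 1 / 0.2428 = 4.1186
Highest B → broadest niche (most generalist): species 4 (B = 4.94).

species 4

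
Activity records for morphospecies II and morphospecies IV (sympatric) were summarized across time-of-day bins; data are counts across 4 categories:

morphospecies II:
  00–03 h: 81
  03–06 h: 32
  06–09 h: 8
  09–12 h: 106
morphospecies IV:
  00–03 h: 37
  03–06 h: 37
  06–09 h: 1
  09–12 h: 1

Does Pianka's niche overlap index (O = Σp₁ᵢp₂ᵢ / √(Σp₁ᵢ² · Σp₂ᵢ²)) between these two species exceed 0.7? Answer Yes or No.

Proportions for morphospecies II (n=227): 81/227=0.3568, 32/227=0.1410, 8/227=0.0352, 106/227=0.4670
Proportions for morphospecies IV (n=76): 37/76=0.4868, 37/76=0.4868, 1/76=0.0132, 1/76=0.0132
Σ p₁ᵢp₂ᵢ = 0.173690 + 0.068639 + 0.000465 + 0.006164 = 0.248958
Σp_1ᵢ² = 0.3568² + 0.1410² + 0.0352² + 0.4670² = 0.127306 + 0.019881 + 0.001239 + 0.218089 = 0.366515
Σp_2ᵢ² = 0.4868² + 0.4868² + 0.0132² + 0.0132² = 0.236974 + 0.236974 + 0.000174 + 0.000174 = 0.474296
O = 0.248958 / √(0.366515 × 0.474296) = 0.248958 / 0.4169372 = 0.5971
O = 0.5971 < 0.7 → No.

No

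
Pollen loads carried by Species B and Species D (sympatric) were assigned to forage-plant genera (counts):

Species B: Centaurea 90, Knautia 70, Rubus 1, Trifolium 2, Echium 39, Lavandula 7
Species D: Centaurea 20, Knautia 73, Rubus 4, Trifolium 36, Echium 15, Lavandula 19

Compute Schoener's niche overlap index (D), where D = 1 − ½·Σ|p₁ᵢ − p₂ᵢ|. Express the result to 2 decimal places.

Proportions for Species B (n=209): 90/209=0.4306, 70/209=0.3349, 1/209=0.0048, 2/209=0.0096, 39/209=0.1866, 7/209=0.0335
Proportions for Species D (n=167): 20/167=0.1198, 73/167=0.4371, 4/167=0.0240, 36/167=0.2156, 15/167=0.0898, 19/167=0.1138
Σ|p₁ᵢ − p₂ᵢ| = 0.3108 + 0.1022 + 0.0192 + 0.2060 + 0.0968 + 0.0803 = 0.8153
D = 1 − ½ × 0.8153 = 1 − 0.40765 = 0.59235

0.59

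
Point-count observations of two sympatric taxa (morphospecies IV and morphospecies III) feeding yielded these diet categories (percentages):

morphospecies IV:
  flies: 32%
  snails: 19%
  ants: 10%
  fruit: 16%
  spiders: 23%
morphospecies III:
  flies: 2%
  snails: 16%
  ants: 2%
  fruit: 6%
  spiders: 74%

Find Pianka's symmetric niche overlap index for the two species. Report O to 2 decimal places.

Convert percentages to proportions (divide by 100).
Σ p₁ᵢp₂ᵢ = 0.0064 + 0.0304 + 0.0020 + 0.0096 + 0.1702 = 0.2186
Σp_1ᵢ² = 0.32² + 0.19² + 0.10² + 0.16² + 0.23² = 0.1024 + 0.0361 + 0.0100 + 0.0256 + 0.0529 = 0.2270
Σp_2ᵢ² = 0.02² + 0.16² + 0.02² + 0.06² + 0.74² = 0.0004 + 0.0256 + 0.0004 + 0.0036 + 0.5476 = 0.5776
O = 0.2186 / √(0.2270 × 0.5776) = 0.2186 / 0.36210 = 0.6037

0.60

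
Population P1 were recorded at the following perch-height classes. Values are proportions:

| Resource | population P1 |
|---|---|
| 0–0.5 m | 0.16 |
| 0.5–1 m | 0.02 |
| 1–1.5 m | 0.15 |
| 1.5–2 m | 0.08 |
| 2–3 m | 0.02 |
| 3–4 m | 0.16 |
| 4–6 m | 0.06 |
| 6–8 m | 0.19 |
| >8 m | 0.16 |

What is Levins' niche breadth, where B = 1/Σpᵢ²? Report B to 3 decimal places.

6.840

Σpᵢ² = 0.16² + 0.02² + 0.15² + 0.08² + 0.02² + 0.16² + 0.06² + 0.19² + 0.16² = 0.0256 + 0.0004 + 0.0225 + 0.0064 + 0.0004 + 0.0256 + 0.0036 + 0.0361 + 0.0256 = 0.1462
B = 1 / 0.1462 = 6.83995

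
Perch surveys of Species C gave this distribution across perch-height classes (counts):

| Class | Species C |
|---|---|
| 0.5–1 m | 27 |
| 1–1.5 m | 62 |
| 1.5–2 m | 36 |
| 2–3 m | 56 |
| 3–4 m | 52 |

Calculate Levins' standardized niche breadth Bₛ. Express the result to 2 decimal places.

Proportions for Species C (n=233): 27/233=0.1159, 62/233=0.2661, 36/233=0.1545, 56/233=0.2403, 52/233=0.2232
Σpᵢ² = 0.1159² + 0.2661² + 0.1545² + 0.2403² + 0.2232² = 0.013433 + 0.070809 + 0.023870 + 0.057744 + 0.049818 = 0.215674
B = 1 / 0.215674 = 4.6366
Bₛ = (B − 1)/(n − 1) = (4.6366 − 1)/(5 − 1) = 3.6366/4 = 0.9092

0.91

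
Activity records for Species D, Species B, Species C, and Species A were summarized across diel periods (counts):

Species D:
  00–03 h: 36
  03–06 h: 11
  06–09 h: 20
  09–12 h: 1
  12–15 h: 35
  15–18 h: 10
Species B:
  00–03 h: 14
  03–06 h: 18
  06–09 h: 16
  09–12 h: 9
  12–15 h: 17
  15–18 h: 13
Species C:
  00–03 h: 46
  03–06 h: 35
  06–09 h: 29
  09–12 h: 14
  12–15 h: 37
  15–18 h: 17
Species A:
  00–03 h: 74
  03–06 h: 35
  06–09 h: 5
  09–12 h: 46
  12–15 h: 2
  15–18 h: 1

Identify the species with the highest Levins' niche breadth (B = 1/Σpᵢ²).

Species B

Proportions for Species D (n=113): 36/113=0.3186, 11/113=0.0973, 20/113=0.1770, 1/113=0.0088, 35/113=0.3097, 10/113=0.0885
Proportions for Species B (n=87): 14/87=0.1609, 18/87=0.2069, 16/87=0.1839, 9/87=0.1034, 17/87=0.1954, 13/87=0.1494
Proportions for Species C (n=178): 46/178=0.2584, 35/178=0.1966, 29/178=0.1629, 14/178=0.0787, 37/178=0.2079, 17/178=0.0955
Proportions for Species A (n=163): 74/163=0.4540, 35/163=0.2147, 5/163=0.0307, 46/163=0.2822, 2/163=0.0123, 1/163=0.0061
Σp_Dᵢ² = 0.3186² + 0.0973² + 0.1770² + 0.0088² + 0.3097² + 0.0885² = 0.101506 + 0.009467 + 0.031329 + 0.000077 + 0.095914 + 0.007832 = 0.246125
B_D = 1 / 0.246125 = 4.0630
Σp_Bᵢ² = 0.1609² + 0.2069² + 0.1839² + 0.1034² + 0.1954² + 0.1494² = 0.025889 + 0.042808 + 0.033819 + 0.010692 + 0.038181 + 0.022320 = 0.173709
B_B = 1 / 0.173709 = 5.7568
Σp_Cᵢ² = 0.2584² + 0.1966² + 0.1629² + 0.0787² + 0.2079² + 0.0955² = 0.066771 + 0.038652 + 0.026536 + 0.006194 + 0.043222 + 0.009120 = 0.190495
B_C = 1 / 0.190495 = 5.2495
Σp_Aᵢ² = 0.4540² + 0.2147² + 0.0307² + 0.2822² + 0.0123² + 0.0061² = 0.206116 + 0.046096 + 0.000942 + 0.079637 + 0.000151 + 0.000037 = 0.332979
B_A = 1 / 0.332979 = 3.0032
Highest B → broadest niche (most generalist): Species B (B = 5.76).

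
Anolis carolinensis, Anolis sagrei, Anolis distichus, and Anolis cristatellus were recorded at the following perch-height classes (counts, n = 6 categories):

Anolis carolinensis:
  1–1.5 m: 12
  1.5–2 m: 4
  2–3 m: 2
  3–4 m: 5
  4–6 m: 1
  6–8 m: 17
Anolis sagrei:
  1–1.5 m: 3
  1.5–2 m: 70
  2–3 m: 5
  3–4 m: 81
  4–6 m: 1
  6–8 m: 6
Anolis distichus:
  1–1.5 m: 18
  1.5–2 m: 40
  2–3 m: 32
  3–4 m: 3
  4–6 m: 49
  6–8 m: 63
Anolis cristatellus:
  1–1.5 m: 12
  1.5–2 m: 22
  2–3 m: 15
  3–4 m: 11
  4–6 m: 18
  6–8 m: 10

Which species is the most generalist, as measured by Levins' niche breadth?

Anolis cristatellus

Proportions for Anolis carolinensis (n=41): 12/41=0.2927, 4/41=0.0976, 2/41=0.0488, 5/41=0.1220, 1/41=0.0244, 17/41=0.4146
Proportions for Anolis sagrei (n=166): 3/166=0.0181, 70/166=0.4217, 5/166=0.0301, 81/166=0.4880, 1/166=0.0060, 6/166=0.0361
Proportions for Anolis distichus (n=205): 18/205=0.0878, 40/205=0.1951, 32/205=0.1561, 3/205=0.0146, 49/205=0.2390, 63/205=0.3073
Proportions for Anolis cristatellus (n=88): 12/88=0.1364, 22/88=0.2500, 15/88=0.1705, 11/88=0.1250, 18/88=0.2045, 10/88=0.1136
Σp_caroᵢ² = 0.2927² + 0.0976² + 0.0488² + 0.1220² + 0.0244² + 0.4146² = 0.085673 + 0.009526 + 0.002381 + 0.014884 + 0.000595 + 0.171893 = 0.284952
B_caro = 1 / 0.284952 = 3.5094
Σp_sagrᵢ² = 0.0181² + 0.4217² + 0.0301² + 0.4880² + 0.0060² + 0.0361² = 0.000328 + 0.177831 + 0.000906 + 0.238144 + 0.000036 + 0.001303 = 0.418548
B_sagr = 1 / 0.418548 = 2.3892
Σp_distᵢ² = 0.0878² + 0.1951² + 0.1561² + 0.0146² + 0.2390² + 0.3073² = 0.007709 + 0.038064 + 0.024367 + 0.000213 + 0.057121 + 0.094433 = 0.221907
B_dist = 1 / 0.221907 = 4.5064
Σp_crisᵢ² = 0.1364² + 0.2500² + 0.1705² + 0.1250² + 0.2045² + 0.1136² = 0.018605 + 0.062500 + 0.029070 + 0.015625 + 0.041820 + 0.012905 = 0.180525
B_cris = 1 / 0.180525 = 5.5394
Highest B → broadest niche (most generalist): Anolis cristatellus (B = 5.54).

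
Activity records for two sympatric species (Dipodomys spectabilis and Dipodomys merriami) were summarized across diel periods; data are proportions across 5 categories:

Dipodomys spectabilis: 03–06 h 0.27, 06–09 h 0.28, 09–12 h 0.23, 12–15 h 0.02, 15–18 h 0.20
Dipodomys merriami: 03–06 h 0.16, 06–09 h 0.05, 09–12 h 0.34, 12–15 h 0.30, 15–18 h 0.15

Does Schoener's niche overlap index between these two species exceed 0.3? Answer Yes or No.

Σ|p₁ᵢ − p₂ᵢ| = 0.11 + 0.23 + 0.11 + 0.28 + 0.05 = 0.78
D = 1 − ½ × 0.78 = 1 − 0.390 = 0.6100
D = 0.6100 > 0.3 → Yes.

Yes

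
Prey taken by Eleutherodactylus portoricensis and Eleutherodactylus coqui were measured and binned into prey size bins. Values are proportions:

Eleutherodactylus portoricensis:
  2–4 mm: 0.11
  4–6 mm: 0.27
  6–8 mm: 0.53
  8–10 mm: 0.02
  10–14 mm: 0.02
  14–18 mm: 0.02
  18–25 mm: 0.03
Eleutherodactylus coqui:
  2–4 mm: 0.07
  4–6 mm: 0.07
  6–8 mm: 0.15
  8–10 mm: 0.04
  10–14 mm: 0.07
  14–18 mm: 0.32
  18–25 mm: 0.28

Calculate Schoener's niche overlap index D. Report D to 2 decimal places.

Σ|p₁ᵢ − p₂ᵢ| = 0.04 + 0.20 + 0.38 + 0.02 + 0.05 + 0.30 + 0.25 = 1.24
D = 1 − ½ × 1.24 = 1 − 0.620 = 0.3800

0.38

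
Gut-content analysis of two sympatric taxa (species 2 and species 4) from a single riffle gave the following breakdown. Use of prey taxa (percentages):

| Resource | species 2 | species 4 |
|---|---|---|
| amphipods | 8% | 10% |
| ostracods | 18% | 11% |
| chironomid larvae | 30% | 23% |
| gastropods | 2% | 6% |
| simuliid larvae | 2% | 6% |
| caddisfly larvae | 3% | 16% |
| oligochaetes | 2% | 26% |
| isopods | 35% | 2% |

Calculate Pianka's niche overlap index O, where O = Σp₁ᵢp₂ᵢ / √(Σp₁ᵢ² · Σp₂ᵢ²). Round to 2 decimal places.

0.55

Convert percentages to proportions (divide by 100).
Σ p₁ᵢp₂ᵢ = 0.0080 + 0.0198 + 0.0690 + 0.0012 + 0.0012 + 0.0048 + 0.0052 + 0.0070 = 0.1162
Σp_1ᵢ² = 0.08² + 0.18² + 0.30² + 0.02² + 0.02² + 0.03² + 0.02² + 0.35² = 0.0064 + 0.0324 + 0.0900 + 0.0004 + 0.0004 + 0.0009 + 0.0004 + 0.1225 = 0.2534
Σp_2ᵢ² = 0.10² + 0.11² + 0.23² + 0.06² + 0.06² + 0.16² + 0.26² + 0.02² = 0.0100 + 0.0121 + 0.0529 + 0.0036 + 0.0036 + 0.0256 + 0.0676 + 0.0004 = 0.1758
O = 0.1162 / √(0.2534 × 0.1758) = 0.1162 / 0.21106 = 0.5506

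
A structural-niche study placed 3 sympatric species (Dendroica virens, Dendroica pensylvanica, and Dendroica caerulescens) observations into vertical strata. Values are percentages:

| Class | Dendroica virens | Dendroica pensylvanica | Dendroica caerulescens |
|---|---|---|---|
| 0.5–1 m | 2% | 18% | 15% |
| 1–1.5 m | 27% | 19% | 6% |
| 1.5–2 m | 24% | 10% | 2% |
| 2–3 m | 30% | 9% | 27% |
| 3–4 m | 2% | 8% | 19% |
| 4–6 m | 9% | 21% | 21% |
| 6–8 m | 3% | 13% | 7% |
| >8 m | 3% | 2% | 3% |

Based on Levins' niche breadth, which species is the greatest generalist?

Dendroica pensylvanica

Convert percentages to proportions (divide by 100).
Σp_vireᵢ² = 0.02² + 0.27² + 0.24² + 0.30² + 0.02² + 0.09² + 0.03² + 0.03² = 0.0004 + 0.0729 + 0.0576 + 0.0900 + 0.0004 + 0.0081 + 0.0009 + 0.0009 = 0.2312
B_vire = 1 / 0.2312 = 4.3253
Σp_pensᵢ² = 0.18² + 0.19² + 0.10² + 0.09² + 0.08² + 0.21² + 0.13² + 0.02² = 0.0324 + 0.0361 + 0.0100 + 0.0081 + 0.0064 + 0.0441 + 0.0169 + 0.0004 = 0.1544
B_pens = 1 / 0.1544 = 6.4767
Σp_caerᵢ² = 0.15² + 0.06² + 0.02² + 0.27² + 0.19² + 0.21² + 0.07² + 0.03² = 0.0225 + 0.0036 + 0.0004 + 0.0729 + 0.0361 + 0.0441 + 0.0049 + 0.0009 = 0.1854
B_caer = 1 / 0.1854 = 5.3937
Highest B → broadest niche (most generalist): Dendroica pensylvanica (B = 6.48).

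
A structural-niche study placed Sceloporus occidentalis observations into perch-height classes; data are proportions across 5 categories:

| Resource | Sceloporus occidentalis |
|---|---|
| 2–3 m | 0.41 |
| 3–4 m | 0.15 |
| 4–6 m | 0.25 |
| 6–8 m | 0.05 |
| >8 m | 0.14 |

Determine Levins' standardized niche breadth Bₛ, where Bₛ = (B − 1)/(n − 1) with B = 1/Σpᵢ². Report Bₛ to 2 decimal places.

Σpᵢ² = 0.41² + 0.15² + 0.25² + 0.05² + 0.14² = 0.1681 + 0.0225 + 0.0625 + 0.0025 + 0.0196 = 0.2752
B = 1 / 0.2752 = 3.6337
Bₛ = (B − 1)/(n − 1) = (3.6337 − 1)/(5 − 1) = 2.6337/4 = 0.6584

0.66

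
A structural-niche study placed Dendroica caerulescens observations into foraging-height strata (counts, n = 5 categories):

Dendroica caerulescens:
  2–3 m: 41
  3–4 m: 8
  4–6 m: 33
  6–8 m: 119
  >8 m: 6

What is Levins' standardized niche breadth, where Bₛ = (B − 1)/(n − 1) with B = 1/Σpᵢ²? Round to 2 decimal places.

0.38

Proportions for Dendroica caerulescens (n=207): 41/207=0.1981, 8/207=0.0386, 33/207=0.1594, 119/207=0.5749, 6/207=0.0290
Σpᵢ² = 0.1981² + 0.0386² + 0.1594² + 0.5749² + 0.0290² = 0.039244 + 0.001490 + 0.025408 + 0.330510 + 0.000841 = 0.397493
B = 1 / 0.397493 = 2.5158
Bₛ = (B − 1)/(n − 1) = (2.5158 − 1)/(5 − 1) = 1.5158/4 = 0.3790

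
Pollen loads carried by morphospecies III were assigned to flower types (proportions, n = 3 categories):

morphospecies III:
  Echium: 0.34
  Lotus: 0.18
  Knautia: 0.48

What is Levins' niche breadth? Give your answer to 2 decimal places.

2.64

Σpᵢ² = 0.34² + 0.18² + 0.48² = 0.1156 + 0.0324 + 0.2304 = 0.3784
B = 1 / 0.3784 = 2.6427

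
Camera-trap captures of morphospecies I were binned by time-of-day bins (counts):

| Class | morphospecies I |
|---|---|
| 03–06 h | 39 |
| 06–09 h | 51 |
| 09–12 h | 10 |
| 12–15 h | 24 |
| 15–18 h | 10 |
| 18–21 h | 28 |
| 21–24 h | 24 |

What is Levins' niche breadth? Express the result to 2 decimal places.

Proportions for morphospecies I (n=186): 39/186=0.2097, 51/186=0.2742, 10/186=0.0538, 24/186=0.1290, 10/186=0.0538, 28/186=0.1505, 24/186=0.1290
Σpᵢ² = 0.2097² + 0.2742² + 0.0538² + 0.1290² + 0.0538² + 0.1505² + 0.1290² = 0.043974 + 0.075186 + 0.002894 + 0.016641 + 0.002894 + 0.022650 + 0.016641 = 0.180880
B = 1 / 0.180880 = 5.5285

5.53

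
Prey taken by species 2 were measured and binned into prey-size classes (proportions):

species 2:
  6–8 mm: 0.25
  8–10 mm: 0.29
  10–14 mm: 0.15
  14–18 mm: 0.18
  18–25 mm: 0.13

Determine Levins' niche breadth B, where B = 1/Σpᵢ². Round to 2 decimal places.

Σpᵢ² = 0.25² + 0.29² + 0.15² + 0.18² + 0.13² = 0.0625 + 0.0841 + 0.0225 + 0.0324 + 0.0169 = 0.2184
B = 1 / 0.2184 = 4.5788

4.58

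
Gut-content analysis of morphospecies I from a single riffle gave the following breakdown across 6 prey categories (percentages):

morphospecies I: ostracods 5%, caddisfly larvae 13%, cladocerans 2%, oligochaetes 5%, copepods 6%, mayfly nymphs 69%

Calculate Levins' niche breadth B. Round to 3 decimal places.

Convert percentages to proportions (divide by 100).
Σpᵢ² = 0.05² + 0.13² + 0.02² + 0.05² + 0.06² + 0.69² = 0.0025 + 0.0169 + 0.0004 + 0.0025 + 0.0036 + 0.4761 = 0.5020
B = 1 / 0.5020 = 1.99203

1.992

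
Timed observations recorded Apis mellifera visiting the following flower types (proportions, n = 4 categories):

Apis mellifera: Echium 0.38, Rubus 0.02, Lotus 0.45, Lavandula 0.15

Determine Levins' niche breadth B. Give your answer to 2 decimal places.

Σpᵢ² = 0.38² + 0.02² + 0.45² + 0.15² = 0.1444 + 0.0004 + 0.2025 + 0.0225 = 0.3698
B = 1 / 0.3698 = 2.7042

2.70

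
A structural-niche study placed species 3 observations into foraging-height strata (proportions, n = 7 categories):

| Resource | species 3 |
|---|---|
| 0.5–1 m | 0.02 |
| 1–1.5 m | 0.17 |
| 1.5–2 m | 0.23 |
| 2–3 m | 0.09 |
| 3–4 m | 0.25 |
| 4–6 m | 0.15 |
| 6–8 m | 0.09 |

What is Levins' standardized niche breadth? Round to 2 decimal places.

Σpᵢ² = 0.02² + 0.17² + 0.23² + 0.09² + 0.25² + 0.15² + 0.09² = 0.0004 + 0.0289 + 0.0529 + 0.0081 + 0.0625 + 0.0225 + 0.0081 = 0.1834
B = 1 / 0.1834 = 5.4526
Bₛ = (B − 1)/(n − 1) = (5.4526 − 1)/(7 − 1) = 4.4526/6 = 0.7421

0.74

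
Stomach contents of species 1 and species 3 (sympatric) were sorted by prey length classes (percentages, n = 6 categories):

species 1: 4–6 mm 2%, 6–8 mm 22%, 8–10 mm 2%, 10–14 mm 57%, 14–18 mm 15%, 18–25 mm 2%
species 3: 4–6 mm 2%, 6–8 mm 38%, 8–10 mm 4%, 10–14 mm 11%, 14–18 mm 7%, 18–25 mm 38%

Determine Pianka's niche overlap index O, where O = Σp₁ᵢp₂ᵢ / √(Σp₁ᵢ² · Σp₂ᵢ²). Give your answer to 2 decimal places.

0.47

Convert percentages to proportions (divide by 100).
Σ p₁ᵢp₂ᵢ = 0.0004 + 0.0836 + 0.0008 + 0.0627 + 0.0105 + 0.0076 = 0.1656
Σp_1ᵢ² = 0.02² + 0.22² + 0.02² + 0.57² + 0.15² + 0.02² = 0.0004 + 0.0484 + 0.0004 + 0.3249 + 0.0225 + 0.0004 = 0.3970
Σp_2ᵢ² = 0.02² + 0.38² + 0.04² + 0.11² + 0.07² + 0.38² = 0.0004 + 0.1444 + 0.0016 + 0.0121 + 0.0049 + 0.1444 = 0.3078
O = 0.1656 / √(0.3970 × 0.3078) = 0.1656 / 0.34957 = 0.4737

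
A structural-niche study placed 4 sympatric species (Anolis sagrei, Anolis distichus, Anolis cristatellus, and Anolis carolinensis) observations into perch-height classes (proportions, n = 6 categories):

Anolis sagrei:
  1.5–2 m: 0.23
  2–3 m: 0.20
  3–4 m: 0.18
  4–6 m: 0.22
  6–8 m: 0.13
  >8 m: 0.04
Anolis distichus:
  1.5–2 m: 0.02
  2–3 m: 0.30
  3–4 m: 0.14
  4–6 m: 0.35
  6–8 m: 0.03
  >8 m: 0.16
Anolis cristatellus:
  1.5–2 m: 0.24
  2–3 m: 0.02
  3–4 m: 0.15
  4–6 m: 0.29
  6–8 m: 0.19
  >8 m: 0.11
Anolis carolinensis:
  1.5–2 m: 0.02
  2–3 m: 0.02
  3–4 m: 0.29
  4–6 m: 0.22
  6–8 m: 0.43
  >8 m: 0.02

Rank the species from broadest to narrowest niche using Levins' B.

Σp_sagrᵢ² = 0.23² + 0.20² + 0.18² + 0.22² + 0.13² + 0.04² = 0.0529 + 0.0400 + 0.0324 + 0.0484 + 0.0169 + 0.0016 = 0.1922
B_sagr = 1 / 0.1922 = 5.2029
Σp_distᵢ² = 0.02² + 0.30² + 0.14² + 0.35² + 0.03² + 0.16² = 0.0004 + 0.0900 + 0.0196 + 0.1225 + 0.0009 + 0.0256 = 0.2590
B_dist = 1 / 0.2590 = 3.8610
Σp_crisᵢ² = 0.24² + 0.02² + 0.15² + 0.29² + 0.19² + 0.11² = 0.0576 + 0.0004 + 0.0225 + 0.0841 + 0.0361 + 0.0121 = 0.2128
B_cris = 1 / 0.2128 = 4.6992
Σp_caroᵢ² = 0.02² + 0.02² + 0.29² + 0.22² + 0.43² + 0.02² = 0.0004 + 0.0004 + 0.0841 + 0.0484 + 0.1849 + 0.0004 = 0.3186
B_caro = 1 / 0.3186 = 3.1387
Ranking by B (broadest → narrowest): Anolis sagrei (5.20) > Anolis cristatellus (4.70) > Anolis distichus (3.86) > Anolis carolinensis (3.14)

Anolis sagrei > Anolis cristatellus > Anolis distichus > Anolis carolinensis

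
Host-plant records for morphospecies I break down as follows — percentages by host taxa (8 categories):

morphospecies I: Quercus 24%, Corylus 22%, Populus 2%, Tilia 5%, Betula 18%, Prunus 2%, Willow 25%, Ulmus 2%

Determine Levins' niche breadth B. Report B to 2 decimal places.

Convert percentages to proportions (divide by 100).
Σpᵢ² = 0.24² + 0.22² + 0.02² + 0.05² + 0.18² + 0.02² + 0.25² + 0.02² = 0.0576 + 0.0484 + 0.0004 + 0.0025 + 0.0324 + 0.0004 + 0.0625 + 0.0004 = 0.2046
B = 1 / 0.2046 = 4.8876

4.89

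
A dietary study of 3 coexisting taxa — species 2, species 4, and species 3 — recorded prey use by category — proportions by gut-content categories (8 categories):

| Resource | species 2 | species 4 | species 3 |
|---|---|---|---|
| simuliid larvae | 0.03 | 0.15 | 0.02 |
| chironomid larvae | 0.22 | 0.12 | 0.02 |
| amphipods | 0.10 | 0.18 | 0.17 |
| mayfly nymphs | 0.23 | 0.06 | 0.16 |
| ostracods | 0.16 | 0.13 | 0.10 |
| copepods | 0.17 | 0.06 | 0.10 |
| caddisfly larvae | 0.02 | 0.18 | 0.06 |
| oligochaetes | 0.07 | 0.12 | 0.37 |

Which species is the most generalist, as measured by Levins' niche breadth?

species 4

Σp_2ᵢ² = 0.03² + 0.22² + 0.10² + 0.23² + 0.16² + 0.17² + 0.02² + 0.07² = 0.0009 + 0.0484 + 0.0100 + 0.0529 + 0.0256 + 0.0289 + 0.0004 + 0.0049 = 0.1720
B_2 = 1 / 0.1720 = 5.8140
Σp_4ᵢ² = 0.15² + 0.12² + 0.18² + 0.06² + 0.13² + 0.06² + 0.18² + 0.12² = 0.0225 + 0.0144 + 0.0324 + 0.0036 + 0.0169 + 0.0036 + 0.0324 + 0.0144 = 0.1402
B_4 = 1 / 0.1402 = 7.1327
Σp_3ᵢ² = 0.02² + 0.02² + 0.17² + 0.16² + 0.10² + 0.10² + 0.06² + 0.37² = 0.0004 + 0.0004 + 0.0289 + 0.0256 + 0.0100 + 0.0100 + 0.0036 + 0.1369 = 0.2158
B_3 = 1 / 0.2158 = 4.6339
Highest B → broadest niche (most generalist): species 4 (B = 7.13).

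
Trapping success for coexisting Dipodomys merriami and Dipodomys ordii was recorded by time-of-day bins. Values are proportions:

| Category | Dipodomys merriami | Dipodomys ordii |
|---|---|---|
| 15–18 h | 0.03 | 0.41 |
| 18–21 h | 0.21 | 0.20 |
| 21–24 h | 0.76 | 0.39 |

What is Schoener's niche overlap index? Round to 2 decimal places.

Σ|p₁ᵢ − p₂ᵢ| = 0.38 + 0.01 + 0.37 = 0.76
D = 1 − ½ × 0.76 = 1 − 0.380 = 0.6200

0.62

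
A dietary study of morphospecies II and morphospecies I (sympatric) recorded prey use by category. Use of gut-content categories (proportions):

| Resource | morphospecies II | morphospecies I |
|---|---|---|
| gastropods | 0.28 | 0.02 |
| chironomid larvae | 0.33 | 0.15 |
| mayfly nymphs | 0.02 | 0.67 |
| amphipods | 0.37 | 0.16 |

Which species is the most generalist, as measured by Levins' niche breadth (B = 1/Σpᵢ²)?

morphospecies II

Σp_IIᵢ² = 0.28² + 0.33² + 0.02² + 0.37² = 0.0784 + 0.1089 + 0.0004 + 0.1369 = 0.3246
B_II = 1 / 0.3246 = 3.0807
Σp_Iᵢ² = 0.02² + 0.15² + 0.67² + 0.16² = 0.0004 + 0.0225 + 0.4489 + 0.0256 = 0.4974
B_I = 1 / 0.4974 = 2.0105
Highest B → broadest niche (most generalist): morphospecies II (B = 3.08).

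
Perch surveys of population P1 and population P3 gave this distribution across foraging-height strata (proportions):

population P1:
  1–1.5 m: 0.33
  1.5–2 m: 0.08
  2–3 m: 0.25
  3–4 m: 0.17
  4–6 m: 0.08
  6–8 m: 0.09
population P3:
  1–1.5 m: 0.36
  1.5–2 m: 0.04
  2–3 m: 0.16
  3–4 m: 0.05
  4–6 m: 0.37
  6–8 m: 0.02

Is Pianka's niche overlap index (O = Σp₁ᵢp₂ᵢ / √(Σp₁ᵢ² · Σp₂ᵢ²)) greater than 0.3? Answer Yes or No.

Σ p₁ᵢp₂ᵢ = 0.1188 + 0.0032 + 0.0400 + 0.0085 + 0.0296 + 0.0018 = 0.2019
Σp_1ᵢ² = 0.33² + 0.08² + 0.25² + 0.17² + 0.08² + 0.09² = 0.1089 + 0.0064 + 0.0625 + 0.0289 + 0.0064 + 0.0081 = 0.2212
Σp_2ᵢ² = 0.36² + 0.04² + 0.16² + 0.05² + 0.37² + 0.02² = 0.1296 + 0.0016 + 0.0256 + 0.0025 + 0.1369 + 0.0004 = 0.2966
O = 0.2019 / √(0.2212 × 0.2966) = 0.2019 / 0.25614 = 0.7882
O = 0.7882 > 0.3 → Yes.

Yes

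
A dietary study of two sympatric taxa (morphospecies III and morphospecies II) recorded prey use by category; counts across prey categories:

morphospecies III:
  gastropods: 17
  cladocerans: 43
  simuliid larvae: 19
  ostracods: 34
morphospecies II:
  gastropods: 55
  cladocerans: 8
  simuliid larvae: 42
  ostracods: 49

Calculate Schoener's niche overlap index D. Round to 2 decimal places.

0.67

Proportions for morphospecies III (n=113): 17/113=0.1504, 43/113=0.3805, 19/113=0.1681, 34/113=0.3009
Proportions for morphospecies II (n=154): 55/154=0.3571, 8/154=0.0519, 42/154=0.2727, 49/154=0.3182
Σ|p₁ᵢ − p₂ᵢ| = 0.2067 + 0.3286 + 0.1046 + 0.0173 = 0.6572
D = 1 − ½ × 0.6572 = 1 − 0.32860 = 0.67140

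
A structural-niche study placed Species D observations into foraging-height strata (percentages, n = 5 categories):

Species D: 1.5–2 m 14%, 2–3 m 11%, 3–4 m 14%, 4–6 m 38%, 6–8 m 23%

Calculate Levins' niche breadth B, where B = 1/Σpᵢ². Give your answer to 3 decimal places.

Convert percentages to proportions (divide by 100).
Σpᵢ² = 0.14² + 0.11² + 0.14² + 0.38² + 0.23² = 0.0196 + 0.0121 + 0.0196 + 0.1444 + 0.0529 = 0.2486
B = 1 / 0.2486 = 4.02253

4.023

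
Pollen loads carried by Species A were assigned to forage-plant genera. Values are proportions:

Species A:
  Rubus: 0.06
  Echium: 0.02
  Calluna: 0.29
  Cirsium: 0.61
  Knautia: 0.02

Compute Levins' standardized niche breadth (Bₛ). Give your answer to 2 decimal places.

0.29

Σpᵢ² = 0.06² + 0.02² + 0.29² + 0.61² + 0.02² = 0.0036 + 0.0004 + 0.0841 + 0.3721 + 0.0004 = 0.4606
B = 1 / 0.4606 = 2.1711
Bₛ = (B − 1)/(n − 1) = (2.1711 − 1)/(5 − 1) = 1.1711/4 = 0.2928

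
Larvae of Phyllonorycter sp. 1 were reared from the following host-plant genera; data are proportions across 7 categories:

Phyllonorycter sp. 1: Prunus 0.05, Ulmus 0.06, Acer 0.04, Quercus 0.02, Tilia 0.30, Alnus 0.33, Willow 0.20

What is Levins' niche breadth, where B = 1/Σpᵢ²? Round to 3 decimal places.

4.049

Σpᵢ² = 0.05² + 0.06² + 0.04² + 0.02² + 0.30² + 0.33² + 0.20² = 0.0025 + 0.0036 + 0.0016 + 0.0004 + 0.0900 + 0.1089 + 0.0400 = 0.2470
B = 1 / 0.2470 = 4.04858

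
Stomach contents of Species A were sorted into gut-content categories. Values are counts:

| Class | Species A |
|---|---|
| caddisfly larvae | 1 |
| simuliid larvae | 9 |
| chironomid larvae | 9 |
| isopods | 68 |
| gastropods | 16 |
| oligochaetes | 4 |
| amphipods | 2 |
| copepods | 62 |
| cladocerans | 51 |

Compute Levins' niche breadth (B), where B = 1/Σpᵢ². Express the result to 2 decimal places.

Proportions for Species A (n=222): 1/222=0.0045, 9/222=0.0405, 9/222=0.0405, 68/222=0.3063, 16/222=0.0721, 4/222=0.0180, 2/222=0.0090, 62/222=0.2793, 51/222=0.2297
Σpᵢ² = 0.0045² + 0.0405² + 0.0405² + 0.3063² + 0.0721² + 0.0180² + 0.0090² + 0.2793² + 0.2297² = 0.000020 + 0.001640 + 0.001640 + 0.093820 + 0.005198 + 0.000324 + 0.000081 + 0.078008 + 0.052762 = 0.233493
B = 1 / 0.233493 = 4.2828

4.28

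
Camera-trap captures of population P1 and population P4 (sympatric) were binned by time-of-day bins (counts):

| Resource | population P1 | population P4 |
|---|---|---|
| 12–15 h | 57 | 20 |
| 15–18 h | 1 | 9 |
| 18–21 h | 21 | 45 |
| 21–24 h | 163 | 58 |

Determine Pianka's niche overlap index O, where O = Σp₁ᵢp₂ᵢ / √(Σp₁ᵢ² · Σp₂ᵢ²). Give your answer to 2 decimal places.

Proportions for population P1 (n=242): 57/242=0.2355, 1/242=0.0041, 21/242=0.0868, 163/242=0.6736
Proportions for population P4 (n=132): 20/132=0.1515, 9/132=0.0682, 45/132=0.3409, 58/132=0.4394
Σ p₁ᵢp₂ᵢ = 0.035678 + 0.000280 + 0.029590 + 0.295980 = 0.361528
Σp_1ᵢ² = 0.2355² + 0.0041² + 0.0868² + 0.6736² = 0.055460 + 0.000017 + 0.007534 + 0.453737 = 0.516748
Σp_2ᵢ² = 0.1515² + 0.0682² + 0.3409² + 0.4394² = 0.022952 + 0.004651 + 0.116213 + 0.193072 = 0.336888
O = 0.361528 / √(0.516748 × 0.336888) = 0.361528 / 0.4172364 = 0.8665

0.87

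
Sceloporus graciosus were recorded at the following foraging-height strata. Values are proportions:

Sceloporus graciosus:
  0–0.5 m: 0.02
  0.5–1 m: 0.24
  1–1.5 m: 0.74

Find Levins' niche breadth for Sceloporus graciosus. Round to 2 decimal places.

Σpᵢ² = 0.02² + 0.24² + 0.74² = 0.0004 + 0.0576 + 0.5476 = 0.6056
B = 1 / 0.6056 = 1.6513

1.65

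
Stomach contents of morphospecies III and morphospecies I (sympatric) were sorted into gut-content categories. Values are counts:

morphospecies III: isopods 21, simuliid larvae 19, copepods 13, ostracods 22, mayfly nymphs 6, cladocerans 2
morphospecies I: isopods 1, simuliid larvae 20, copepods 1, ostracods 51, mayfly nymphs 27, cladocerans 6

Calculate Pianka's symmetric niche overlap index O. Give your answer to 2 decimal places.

Proportions for morphospecies III (n=83): 21/83=0.2530, 19/83=0.2289, 13/83=0.1566, 22/83=0.2651, 6/83=0.0723, 2/83=0.0241
Proportions for morphospecies I (n=106): 1/106=0.0094, 20/106=0.1887, 1/106=0.0094, 51/106=0.4811, 27/106=0.2547, 6/106=0.0566
Σ p₁ᵢp₂ᵢ = 0.002378 + 0.043193 + 0.001472 + 0.127540 + 0.018415 + 0.001364 = 0.194362
Σp_1ᵢ² = 0.2530² + 0.2289² + 0.1566² + 0.2651² + 0.0723² + 0.0241² = 0.064009 + 0.052395 + 0.024524 + 0.070278 + 0.005227 + 0.000581 = 0.217014
Σp_2ᵢ² = 0.0094² + 0.1887² + 0.0094² + 0.4811² + 0.2547² + 0.0566² = 0.000088 + 0.035608 + 0.000088 + 0.231457 + 0.064872 + 0.003204 = 0.335317
O = 0.194362 / √(0.217014 × 0.335317) = 0.194362 / 0.2697563 = 0.7205

0.72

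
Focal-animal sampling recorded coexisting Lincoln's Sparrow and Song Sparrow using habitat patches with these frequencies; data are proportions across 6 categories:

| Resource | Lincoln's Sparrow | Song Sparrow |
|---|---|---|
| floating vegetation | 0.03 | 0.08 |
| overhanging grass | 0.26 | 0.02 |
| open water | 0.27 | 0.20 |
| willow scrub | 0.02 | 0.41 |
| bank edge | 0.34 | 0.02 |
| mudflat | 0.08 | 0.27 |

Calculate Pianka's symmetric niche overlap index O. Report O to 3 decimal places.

Σ p₁ᵢp₂ᵢ = 0.0024 + 0.0052 + 0.0540 + 0.0082 + 0.0068 + 0.0216 = 0.0982
Σp_1ᵢ² = 0.03² + 0.26² + 0.27² + 0.02² + 0.34² + 0.08² = 0.0009 + 0.0676 + 0.0729 + 0.0004 + 0.1156 + 0.0064 = 0.2638
Σp_2ᵢ² = 0.08² + 0.02² + 0.20² + 0.41² + 0.02² + 0.27² = 0.0064 + 0.0004 + 0.0400 + 0.1681 + 0.0004 + 0.0729 = 0.2882
O = 0.0982 / √(0.2638 × 0.2882) = 0.0982 / 0.275730 = 0.35615

0.356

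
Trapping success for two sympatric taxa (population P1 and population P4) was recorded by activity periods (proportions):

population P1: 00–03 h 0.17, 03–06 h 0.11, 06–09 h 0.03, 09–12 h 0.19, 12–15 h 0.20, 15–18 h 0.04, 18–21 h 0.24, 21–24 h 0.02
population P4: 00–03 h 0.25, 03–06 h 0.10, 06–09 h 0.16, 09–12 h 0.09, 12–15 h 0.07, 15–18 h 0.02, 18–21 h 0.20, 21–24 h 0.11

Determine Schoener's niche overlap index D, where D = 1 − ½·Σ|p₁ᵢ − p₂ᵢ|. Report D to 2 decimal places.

0.70

Σ|p₁ᵢ − p₂ᵢ| = 0.08 + 0.01 + 0.13 + 0.10 + 0.13 + 0.02 + 0.04 + 0.09 = 0.60
D = 1 − ½ × 0.60 = 1 − 0.300 = 0.7000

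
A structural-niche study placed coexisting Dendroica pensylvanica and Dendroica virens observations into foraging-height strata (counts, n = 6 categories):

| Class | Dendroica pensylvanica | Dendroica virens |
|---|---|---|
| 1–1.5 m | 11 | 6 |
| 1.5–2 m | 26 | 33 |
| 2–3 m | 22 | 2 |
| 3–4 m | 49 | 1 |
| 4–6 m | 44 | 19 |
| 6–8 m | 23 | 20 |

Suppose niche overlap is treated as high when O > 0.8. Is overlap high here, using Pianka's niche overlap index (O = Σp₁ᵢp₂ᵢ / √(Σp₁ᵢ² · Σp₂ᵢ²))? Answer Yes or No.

No

Proportions for Dendroica pensylvanica (n=175): 11/175=0.0629, 26/175=0.1486, 22/175=0.1257, 49/175=0.2800, 44/175=0.2514, 23/175=0.1314
Proportions for Dendroica virens (n=81): 6/81=0.0741, 33/81=0.4074, 2/81=0.0247, 1/81=0.0123, 19/81=0.2346, 20/81=0.2469
Σ p₁ᵢp₂ᵢ = 0.004661 + 0.060540 + 0.003105 + 0.003444 + 0.058978 + 0.032443 = 0.163171
Σp_1ᵢ² = 0.0629² + 0.1486² + 0.1257² + 0.2800² + 0.2514² + 0.1314² = 0.003956 + 0.022082 + 0.015800 + 0.078400 + 0.063202 + 0.017266 = 0.200706
Σp_2ᵢ² = 0.0741² + 0.4074² + 0.0247² + 0.0123² + 0.2346² + 0.2469² = 0.005491 + 0.165975 + 0.000610 + 0.000151 + 0.055037 + 0.060960 = 0.288224
O = 0.163171 / √(0.200706 × 0.288224) = 0.163171 / 0.2405167 = 0.6784
O = 0.6784 < 0.8 → No.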